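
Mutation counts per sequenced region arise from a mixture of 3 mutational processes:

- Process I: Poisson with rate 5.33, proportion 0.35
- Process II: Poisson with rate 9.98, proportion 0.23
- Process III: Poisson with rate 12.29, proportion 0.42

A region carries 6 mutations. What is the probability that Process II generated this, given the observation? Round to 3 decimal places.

0.188

Posterior ∝ prior × likelihood, so P(k | x) ∝ P(Z=k) f_k(x); normalise over all components.
Evaluate each component's likelihood at the observed value:
  L_I = e^(−5.33)·5.33^6/6! = 0.154256
  L_II = e^(−9.98)·9.98^6/6! = 0.0635612
  L_III = e^(−12.29)·12.29^6/6! = 0.0220039
Weight by the priors:
  P(Z=I)·L_I = 0.35 × 0.154256 = 0.0539895
  P(Z=II)·L_II = 0.23 × 0.0635612 = 0.0146191
  P(Z=III)·L_III = 0.42 × 0.0220039 = 0.00924164
Evidence: 0.0539895 + 0.0146191 + 0.00924164 = 0.0778502
P(Process II | 6 mutations) = 0.0146191 / 0.0778502 ≈ 0.188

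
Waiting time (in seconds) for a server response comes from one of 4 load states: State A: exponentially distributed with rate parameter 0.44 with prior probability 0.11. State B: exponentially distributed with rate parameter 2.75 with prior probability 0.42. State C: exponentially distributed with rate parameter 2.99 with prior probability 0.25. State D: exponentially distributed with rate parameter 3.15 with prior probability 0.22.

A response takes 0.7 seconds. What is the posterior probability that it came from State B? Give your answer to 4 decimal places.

Apply Bayes' rule: the posterior for each component is proportional to its prior times its likelihood at x.
Evaluate each component's likelihood at the observed value:
  L_A = 0.323363
  L_B = 0.401158
  L_C = 0.368717
  L_D = 0.347289
Prior × likelihood for each component:
  π_A·L_A = 0.11 × 0.323363 = 0.0355699
  π_B·L_B = 0.42 × 0.401158 = 0.168486
  π_C·L_C = 0.25 × 0.368717 = 0.0921792
  π_D·L_D = 0.22 × 0.347289 = 0.0764036
Marginal: 0.0355699 + 0.168486 + 0.0921792 + 0.0764036 = 0.372639
P(State B | 0.7 seconds) ≈ 0.4521

0.4521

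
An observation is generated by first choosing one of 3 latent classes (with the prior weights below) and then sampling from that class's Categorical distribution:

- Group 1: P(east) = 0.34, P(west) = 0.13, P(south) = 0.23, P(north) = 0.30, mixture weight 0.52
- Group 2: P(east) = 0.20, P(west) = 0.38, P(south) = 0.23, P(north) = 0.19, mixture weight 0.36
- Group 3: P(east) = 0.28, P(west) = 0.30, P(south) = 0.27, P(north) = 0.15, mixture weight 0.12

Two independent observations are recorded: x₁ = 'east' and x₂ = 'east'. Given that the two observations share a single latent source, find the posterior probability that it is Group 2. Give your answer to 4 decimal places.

0.1716

Apply Bayes' rule: the posterior for each component is proportional to its prior times its likelihood at x.
Since both observations come from the same component, the likelihood for component k is f_k(x₁)·f_k(x₂).
  f_1 = [0.34] × [0.34] = 0.1156
  f_2 = [0.2] × [0.2] = 0.04
  f_3 = [0.28] × [0.28] = 0.0784
Weight by the priors:
  π_1·f_1 = 0.52 × 0.1156 = 0.060112
  π_2·f_2 = 0.36 × 0.04 = 0.0144
  π_3·f_3 = 0.12 × 0.0784 = 0.009408
Normaliser: 0.060112 + 0.0144 + 0.009408 = 0.08392
So the posterior for Group 2 is 0.0144 / 0.08392 ≈ 0.1716.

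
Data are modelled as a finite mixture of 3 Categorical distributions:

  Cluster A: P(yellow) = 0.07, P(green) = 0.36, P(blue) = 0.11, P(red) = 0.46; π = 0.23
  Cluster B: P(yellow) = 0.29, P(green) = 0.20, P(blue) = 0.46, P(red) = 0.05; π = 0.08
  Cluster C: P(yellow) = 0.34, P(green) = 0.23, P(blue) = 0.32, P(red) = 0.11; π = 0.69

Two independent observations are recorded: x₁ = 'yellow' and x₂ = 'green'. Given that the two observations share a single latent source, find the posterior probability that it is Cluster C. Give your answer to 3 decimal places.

0.838

Posterior ∝ prior × likelihood, so P(k | x) ∝ π_k f_k(x); normalise over all components.
Since both observations come from the same component, the likelihood for component k is f_k(x₁)·f_k(x₂).
  p_A = [P(yellow | comp) = 0.07] × [0.36] = 0.0252
  p_B = [P(yellow | comp) = 0.29] × [0.2] = 0.058
  p_C = [P(yellow | comp) = 0.34] × [0.23] = 0.0782
Unnormalised posteriors:
  π_A·p_A = 0.23 × 0.0252 = 0.005796
  π_B·p_B = 0.08 × 0.058 = 0.00464
  π_C·p_C = 0.69 × 0.0782 = 0.053958
Denominator: 0.005796 + 0.00464 + 0.053958 = 0.064394
P(Cluster C | x) = 0.053958 / 0.064394 ≈ 0.838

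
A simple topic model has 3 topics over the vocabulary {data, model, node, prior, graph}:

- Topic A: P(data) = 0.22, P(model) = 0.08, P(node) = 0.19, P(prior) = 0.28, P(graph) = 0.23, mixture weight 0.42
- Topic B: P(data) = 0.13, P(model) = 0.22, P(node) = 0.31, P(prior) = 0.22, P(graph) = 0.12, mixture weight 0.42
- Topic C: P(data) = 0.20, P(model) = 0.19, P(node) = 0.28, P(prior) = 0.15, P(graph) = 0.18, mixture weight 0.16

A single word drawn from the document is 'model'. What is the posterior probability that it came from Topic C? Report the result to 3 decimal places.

0.194

By Bayes' theorem, P(k | x) = π_k f_k(x) / Σ_j π_j f_j(x).
Evaluate each component's likelihood at the observed value:
  f_A = 0.08
  f_B = 0.22
  f_C = 0.19
Multiply by the mixture weights:
  π_A·f_A = 0.42 × 0.08 = 0.0336
  π_B·f_B = 0.42 × 0.22 = 0.0924
  π_C·f_C = 0.16 × 0.19 = 0.0304
Marginal: 0.0336 + 0.0924 + 0.0304 = 0.1564
P(Topic C | 'model') ≈ 0.194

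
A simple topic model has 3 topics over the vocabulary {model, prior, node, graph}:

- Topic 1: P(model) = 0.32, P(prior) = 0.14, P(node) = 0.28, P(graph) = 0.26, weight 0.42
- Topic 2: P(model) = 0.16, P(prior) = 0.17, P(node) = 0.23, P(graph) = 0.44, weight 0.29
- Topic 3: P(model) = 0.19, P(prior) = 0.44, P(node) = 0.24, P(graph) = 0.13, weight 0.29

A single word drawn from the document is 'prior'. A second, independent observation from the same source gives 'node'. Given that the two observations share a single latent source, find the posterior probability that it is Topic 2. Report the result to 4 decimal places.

0.1941

Apply Bayes' rule: the posterior for each component is proportional to its prior times its likelihood at x.
Since both observations come from the same component, the likelihood for component k is f_k(x₁)·f_k(x₂).
  L_1 = [0.14] × [0.28] = 0.0392
  L_2 = [0.17] × [0.23] = 0.0391
  L_3 = [0.44] × [0.24] = 0.1056
Unnormalised posteriors:
  w_1·L_1 = 0.42 × 0.0392 = 0.016464
  w_2·L_2 = 0.29 × 0.0391 = 0.011339
  w_3·L_3 = 0.29 × 0.1056 = 0.030624
Evidence: 0.016464 + 0.011339 + 0.030624 = 0.058427
Responsibility of Topic 2: 0.011339 / 0.058427 ≈ 0.1941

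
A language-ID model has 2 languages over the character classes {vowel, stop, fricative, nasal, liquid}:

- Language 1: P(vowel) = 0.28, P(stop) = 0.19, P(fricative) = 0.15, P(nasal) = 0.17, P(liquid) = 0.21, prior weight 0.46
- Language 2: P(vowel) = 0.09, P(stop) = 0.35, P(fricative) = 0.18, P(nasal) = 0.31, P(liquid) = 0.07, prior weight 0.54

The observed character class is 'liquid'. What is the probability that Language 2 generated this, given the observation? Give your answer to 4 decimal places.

Apply Bayes' rule: the posterior for each component is proportional to its prior times its likelihood at x.
Component likelihoods at x = 'liquid':
  L_1 = P(liquid | comp) = 0.21
  L_2 = P(liquid | comp) = 0.07
Weight by the priors:
  w_1·L_1 = 0.46 × 0.21 = 0.0966
  w_2·L_2 = 0.54 × 0.07 = 0.0378
Denominator: 0.0966 + 0.0378 = 0.1344
P(Language 2 | 'liquid') = 0.0378 / 0.1344 ≈ 0.2812

0.2812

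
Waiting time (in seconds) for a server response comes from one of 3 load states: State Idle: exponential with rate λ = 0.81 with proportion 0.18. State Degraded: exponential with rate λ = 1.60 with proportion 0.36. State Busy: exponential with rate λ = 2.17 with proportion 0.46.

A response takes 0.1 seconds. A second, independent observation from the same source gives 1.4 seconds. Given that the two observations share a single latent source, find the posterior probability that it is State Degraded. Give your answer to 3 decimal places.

0.413

By Bayes' theorem, P(k | x) = w_k f_k(x) / Σ_j w_j f_j(x).
Since both observations come from the same component, the likelihood for component k is f_k(x₁)·f_k(x₂).
  f_Idle = [0.746977] × [0.260612] = 0.194671
  f_Degraded = [1.36343] × [0.170334] = 0.232238
  f_Busy = [1.7467] × [0.10401] = 0.181673
Weight by the priors:
  w_Idle·f_Idle = 0.18 × 0.194671 = 0.0350409
  w_Degraded·f_Degraded = 0.36 × 0.232238 = 0.0836057
  w_Busy·f_Busy = 0.46 × 0.181673 = 0.0835697
Evidence: 0.0350409 + 0.0836057 + 0.0835697 = 0.202216
P(State Degraded | x₁, x₂) = 0.0836057 / 0.202216 ≈ 0.413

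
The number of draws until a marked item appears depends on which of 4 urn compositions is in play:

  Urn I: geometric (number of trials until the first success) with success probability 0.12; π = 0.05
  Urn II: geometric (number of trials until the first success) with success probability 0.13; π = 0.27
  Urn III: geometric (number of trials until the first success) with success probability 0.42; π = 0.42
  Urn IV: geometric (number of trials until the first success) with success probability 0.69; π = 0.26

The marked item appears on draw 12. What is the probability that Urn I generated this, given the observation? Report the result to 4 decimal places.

Apply Bayes' rule: the posterior for each component is proportional to its prior times its likelihood at x.
Geometric probabilities:
  f_I = 0.0294097
  f_II = 0.0280967
  f_III = 0.00104944
  f_IV = 1.75318e-06
Prior × likelihood for each component:
  P(Z=I)·f_I = 0.05 × 0.0294097 = 0.00147049
  P(Z=II)·f_II = 0.27 × 0.0280967 = 0.00758611
  P(Z=III)·f_III = 0.42 × 0.00104944 = 0.000440764
  P(Z=IV)·f_IV = 0.26 × 1.75318e-06 = 4.55828e-07
Evidence: 0.00147049 + 0.00758611 + 0.000440764 + 4.55828e-07 = 0.00949781
P(Urn I | the observation) = 0.00147049 / 0.00949781 ≈ 0.1548

0.1548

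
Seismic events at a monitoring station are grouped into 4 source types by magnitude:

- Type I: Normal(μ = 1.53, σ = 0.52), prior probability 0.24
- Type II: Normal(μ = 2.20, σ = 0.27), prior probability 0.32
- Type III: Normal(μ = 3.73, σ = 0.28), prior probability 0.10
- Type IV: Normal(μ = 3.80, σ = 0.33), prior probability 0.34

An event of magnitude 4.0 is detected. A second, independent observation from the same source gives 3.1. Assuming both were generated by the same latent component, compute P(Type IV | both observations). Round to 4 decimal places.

The responsibility of component k is w_k f_k(x) divided by Σ_j w_j f_j(x).
Since both observations come from the same component, the likelihood for component k is f_k(x₁)·f_k(x₂).
  f_I = [9.67213e-06] × [0.00804351] = 7.77979e-08
  f_II = [3.30033e-10] × [0.00571214] = 1.8852e-12
  f_III = [0.895032] × [0.113356] = 0.101457
  f_IV = [1.00609] × [0.127448] = 0.128224
Weight by the priors:
  w_I·f_I = 0.24 × 7.77979e-08 = 1.86715e-08
  w_II·f_II = 0.32 × 1.8852e-12 = 6.03263e-13
  w_III·f_III = 0.10 × 0.101457 = 0.0101457
  w_IV·f_IV = 0.34 × 0.128224 = 0.0435961
Denominator: 1.86715e-08 + 6.03263e-13 + 0.0101457 + 0.0435961 = 0.0537419
P(Type IV | x) ≈ 0.8112

0.8112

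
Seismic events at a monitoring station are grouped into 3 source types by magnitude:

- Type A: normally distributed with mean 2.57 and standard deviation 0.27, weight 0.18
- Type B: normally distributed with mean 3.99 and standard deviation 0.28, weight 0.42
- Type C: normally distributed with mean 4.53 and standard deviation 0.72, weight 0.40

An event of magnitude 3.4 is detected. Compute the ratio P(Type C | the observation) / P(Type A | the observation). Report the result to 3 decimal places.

27.414

Posterior odds = (π_i f_i(x)) / (π_j f_j(x)); the normalising sum cancels.
Normal densities:
  p_A = 0.0131075
  p_B = 0.154742
  p_C = 0.1617
Odds = (0.40/0.18) × (0.1617/0.0131075) = 2.22222 × 12.3365 ≈ 27.414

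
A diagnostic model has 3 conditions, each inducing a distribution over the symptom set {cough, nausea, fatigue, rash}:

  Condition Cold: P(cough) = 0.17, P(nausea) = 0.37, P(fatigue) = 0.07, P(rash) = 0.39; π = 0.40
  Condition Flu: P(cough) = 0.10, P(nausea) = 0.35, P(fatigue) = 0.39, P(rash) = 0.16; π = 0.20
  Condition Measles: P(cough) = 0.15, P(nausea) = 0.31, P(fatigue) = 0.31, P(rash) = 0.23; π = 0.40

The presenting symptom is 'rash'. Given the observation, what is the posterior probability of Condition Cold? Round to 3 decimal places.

Posterior ∝ prior × likelihood, so P(k | x) ∝ π_k f_k(x); normalise over all components.
Evaluate each component's likelihood at the observed value:
  p_Cold = P(rash | comp) = 0.39
  p_Flu = P(rash | comp) = 0.16
  p_Measles = P(rash | comp) = 0.23
Prior × likelihood for each component:
  π_Cold·p_Cold = 0.40 × 0.39 = 0.156
  π_Flu·p_Flu = 0.20 × 0.16 = 0.032
  π_Measles·p_Measles = 0.40 × 0.23 = 0.092
Sum: 0.156 + 0.032 + 0.092 = 0.28
P(Condition Cold | the observation) = 0.156 / 0.28 ≈ 0.557

0.557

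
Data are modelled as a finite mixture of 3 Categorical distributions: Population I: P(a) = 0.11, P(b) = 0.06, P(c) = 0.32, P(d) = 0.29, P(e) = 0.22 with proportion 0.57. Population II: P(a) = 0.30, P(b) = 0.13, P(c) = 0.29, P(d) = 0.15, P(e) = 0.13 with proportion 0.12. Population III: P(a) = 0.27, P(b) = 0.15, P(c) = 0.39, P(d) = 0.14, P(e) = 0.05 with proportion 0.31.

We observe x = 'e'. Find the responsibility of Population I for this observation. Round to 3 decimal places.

0.801

The responsibility of component k is P(Z=k) f_k(x) divided by Σ_j P(Z=j) f_j(x).
Categorical probabilities:
  f_I = P(e | comp) = 0.22
  f_II = P(e | comp) = 0.13
  f_III = P(e | comp) = 0.05
Weight by the priors:
  P(Z=I)·f_I = 0.57 × 0.22 = 0.1254
  P(Z=II)·f_II = 0.12 × 0.13 = 0.0156
  P(Z=III)·f_III = 0.31 × 0.05 = 0.0155
Evidence: 0.1254 + 0.0156 + 0.0155 = 0.1565
So the posterior for Population I is 0.1254 / 0.1565 ≈ 0.801.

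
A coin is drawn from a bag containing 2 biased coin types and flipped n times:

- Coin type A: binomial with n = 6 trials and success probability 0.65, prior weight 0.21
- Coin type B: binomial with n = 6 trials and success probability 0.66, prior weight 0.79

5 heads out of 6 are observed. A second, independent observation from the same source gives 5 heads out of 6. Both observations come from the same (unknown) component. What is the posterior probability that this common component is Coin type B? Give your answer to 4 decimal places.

0.8053

The responsibility of component k is π_k f_k(x) divided by Σ_j π_j f_j(x).
Since both observations come from the same component, the likelihood for component k is f_k(x₁)·f_k(x₂).
  p_A = [C(6,5)·0.65^5·0.35^1 = 6·0.116029·0.35 = 0.243661] × [0.243661] = 0.0593707
  p_B = [C(6,5)·0.66^5·0.34^1 = 6·0.125233·0.34 = 0.255476] × [0.255476] = 0.0652679
Unnormalised posteriors:
  π_A·p_A = 0.21 × 0.0593707 = 0.0124678
  π_B·p_B = 0.79 × 0.0652679 = 0.0515616
Denominator: 0.0124678 + 0.0515616 = 0.0640295
So the posterior for Coin type B is 0.0515616 / 0.0640295 ≈ 0.8053.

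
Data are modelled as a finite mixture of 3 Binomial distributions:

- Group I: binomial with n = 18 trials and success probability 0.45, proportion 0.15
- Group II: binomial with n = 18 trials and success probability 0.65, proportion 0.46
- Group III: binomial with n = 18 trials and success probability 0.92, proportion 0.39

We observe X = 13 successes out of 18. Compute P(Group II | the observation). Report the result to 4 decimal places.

Apply Bayes' rule: the posterior for each component is proportional to its prior times its likelihood at x.
Component likelihoods at x = 13 successes out of 18:
  L_I = 0.01338
  L_II = 0.166377
  L_III = 0.00949667
Weight by the priors:
  w_I·L_I = 0.15 × 0.01338 = 0.002007
  w_II·L_II = 0.46 × 0.166377 = 0.0765334
  w_III·L_III = 0.39 × 0.00949667 = 0.0037037
Marginal: 0.002007 + 0.0765334 + 0.0037037 = 0.0822441
P(Group II | the observation) ≈ 0.9306

0.9306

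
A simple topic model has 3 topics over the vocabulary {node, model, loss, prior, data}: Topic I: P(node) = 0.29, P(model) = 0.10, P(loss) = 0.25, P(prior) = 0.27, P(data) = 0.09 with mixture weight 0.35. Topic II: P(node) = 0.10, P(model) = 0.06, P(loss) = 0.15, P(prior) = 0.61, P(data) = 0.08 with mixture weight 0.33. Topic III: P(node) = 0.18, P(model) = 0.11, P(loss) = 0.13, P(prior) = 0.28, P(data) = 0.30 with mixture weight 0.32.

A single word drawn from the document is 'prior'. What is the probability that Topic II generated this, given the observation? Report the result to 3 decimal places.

0.522

Apply Bayes' rule: the posterior for each component is proportional to its prior times its likelihood at x.
Categorical probabilities:
  p_I = 0.27
  p_II = 0.61
  p_III = 0.28
Weight by the priors:
  P(Z=I)·p_I = 0.35 × 0.27 = 0.0945
  P(Z=II)·p_II = 0.33 × 0.61 = 0.2013
  P(Z=III)·p_III = 0.32 × 0.28 = 0.0896
Marginal: 0.0945 + 0.2013 + 0.0896 = 0.3854
P(Topic II | x) = 0.2013 / 0.3854 ≈ 0.522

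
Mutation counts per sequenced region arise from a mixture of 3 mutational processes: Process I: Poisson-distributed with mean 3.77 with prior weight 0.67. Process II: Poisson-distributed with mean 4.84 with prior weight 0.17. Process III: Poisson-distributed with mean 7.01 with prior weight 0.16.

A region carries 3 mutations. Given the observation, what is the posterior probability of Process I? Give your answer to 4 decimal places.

By Bayes' theorem, P(k | x) = π_k f_k(x) / Σ_j π_j f_j(x).
Poisson probabilities:
  f_I = e^(−3.77)·3.77^3/3! = 0.205865
  f_II = e^(−4.84)·4.84^3/3! = 0.149417
  f_III = e^(−7.01)·7.01^3/3! = 0.0518321
Prior × likelihood for each component:
  π_I·f_I = 0.67 × 0.205865 = 0.13793
  π_II·f_II = 0.17 × 0.149417 = 0.0254009
  π_III·f_III = 0.16 × 0.0518321 = 0.00829313
Evidence: 0.13793 + 0.0254009 + 0.00829313 = 0.171624
P(Process I | the observation) = 0.13793 / 0.171624 ≈ 0.8037

0.8037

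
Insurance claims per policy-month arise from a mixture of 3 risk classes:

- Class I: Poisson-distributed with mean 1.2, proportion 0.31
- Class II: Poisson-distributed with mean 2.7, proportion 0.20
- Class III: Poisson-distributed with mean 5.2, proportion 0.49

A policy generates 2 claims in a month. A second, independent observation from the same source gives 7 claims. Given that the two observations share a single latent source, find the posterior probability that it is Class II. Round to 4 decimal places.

P(component k | x) = w_k·f_k(x) / marginal(x), where marginal(x) = Σ_j w_j·f_j(x).
Since both observations come from the same component, the likelihood for component k is f_k(x₁)·f_k(x₂).
  p_I = [0.21686] × [0.000214134] = 4.6437e-05
  p_II = [0.244964] × [0.0139483] = 0.00341683
  p_III = [0.074584] × [0.112528] = 0.0083928
Prior × likelihood for each component:
  w_I·p_I = 0.31 × 4.6437e-05 = 1.43955e-05
  w_II·p_II = 0.20 × 0.00341683 = 0.000683366
  w_III·p_III = 0.49 × 0.0083928 = 0.00411247
Sum: 1.43955e-05 + 0.000683366 + 0.00411247 = 0.00481023
P(Class II | data) ≈ 0.1421

0.1421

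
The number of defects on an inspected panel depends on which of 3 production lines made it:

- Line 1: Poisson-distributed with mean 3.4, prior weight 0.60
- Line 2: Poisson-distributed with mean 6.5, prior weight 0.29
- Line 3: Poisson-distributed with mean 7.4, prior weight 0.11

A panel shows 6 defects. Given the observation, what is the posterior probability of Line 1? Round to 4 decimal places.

0.4132

Apply Bayes' rule: the posterior for each component is proportional to its prior times its likelihood at x.
Evaluate each component's likelihood at the observed value:
  p_1 = 0.0716044
  p_2 = 0.157483
  p_3 = 0.139405
Prior × likelihood for each component:
  π_1·p_1 = 0.60 × 0.0716044 = 0.0429626
  π_2·p_2 = 0.29 × 0.157483 = 0.0456701
  π_3·p_3 = 0.11 × 0.139405 = 0.0153346
Marginal: 0.0429626 + 0.0456701 + 0.0153346 = 0.103967
So the posterior for Line 1 is 0.0429626 / 0.103967 ≈ 0.4132.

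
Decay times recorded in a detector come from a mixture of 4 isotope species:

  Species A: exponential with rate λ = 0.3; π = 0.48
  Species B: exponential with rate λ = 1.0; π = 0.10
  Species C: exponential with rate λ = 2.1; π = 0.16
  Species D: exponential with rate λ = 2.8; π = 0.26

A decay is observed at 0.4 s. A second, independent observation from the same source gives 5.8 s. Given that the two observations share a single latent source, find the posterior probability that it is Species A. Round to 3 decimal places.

The responsibility of component k is π_k f_k(x) divided by Σ_j π_j f_j(x).
Since both observations come from the same component, the likelihood for component k is f_k(x₁)·f_k(x₂).
  L_A = [0.3·e^(−0.3·0.4) = 0.3·e^(−0.1200) = 0.266076] × [0.0526561] = 0.0140105
  L_B = [1.0·e^(−1.0·0.4) = 1.0·e^(−0.4000) = 0.67032] × [0.00302755] = 0.00202943
  L_C = [2.1·e^(−2.1·0.4) = 2.1·e^(−0.8400) = 0.906592] × [1.07774e-05] = 9.77067e-06
  L_D = [2.8·e^(−2.8·0.4) = 2.8·e^(−1.1200) = 0.913583] × [2.47865e-07] = 2.26446e-07
Weight by the priors:
  π_A·L_A = 0.48 × 0.0140105 = 0.00672506
  π_B·L_B = 0.10 × 0.00202943 = 0.000202943
  π_C·L_C = 0.16 × 9.77067e-06 = 1.56331e-06
  π_D·L_D = 0.26 × 2.26446e-07 = 5.88759e-08
Marginal: 0.00672506 + 0.000202943 + 1.56331e-06 + 5.88759e-08 = 0.00692962
P(Species A | x₁,x₂) ≈ 0.970

0.970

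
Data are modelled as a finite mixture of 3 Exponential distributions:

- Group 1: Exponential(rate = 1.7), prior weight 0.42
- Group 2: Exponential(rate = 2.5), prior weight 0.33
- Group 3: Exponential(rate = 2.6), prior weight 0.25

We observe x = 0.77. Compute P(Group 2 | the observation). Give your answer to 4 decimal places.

0.3001

The responsibility of component k is w_k f_k(x) divided by Σ_j w_j f_j(x).
Exponential densities:
  L_1 = 0.459153
  L_2 = 0.364689
  L_3 = 0.351169
Multiply by the mixture weights:
  w_1·L_1 = 0.42 × 0.459153 = 0.192844
  w_2·L_2 = 0.33 × 0.364689 = 0.120347
  w_3·L_3 = 0.25 × 0.351169 = 0.0877922
Evidence: 0.192844 + 0.120347 + 0.0877922 = 0.400984
P(Group 2 | the observation) = 0.120347 / 0.400984 ≈ 0.3001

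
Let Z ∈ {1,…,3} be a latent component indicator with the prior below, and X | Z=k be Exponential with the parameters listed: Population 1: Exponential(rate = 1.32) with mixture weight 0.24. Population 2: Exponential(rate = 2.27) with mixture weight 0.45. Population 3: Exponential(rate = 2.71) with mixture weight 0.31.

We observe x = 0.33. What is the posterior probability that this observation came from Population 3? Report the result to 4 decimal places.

Posterior ∝ prior × likelihood, so P(k | x) ∝ w_k f_k(x); normalise over all components.
Exponential densities:
  L_1 = 1.32·e^(−1.32·0.33) = 1.32·e^(−0.4356) = 0.853877
  L_2 = 2.27·e^(−2.27·0.33) = 2.27·e^(−0.7491) = 1.07324
  L_3 = 2.71·e^(−2.71·0.33) = 2.71·e^(−0.8943) = 1.1081
Multiply by the mixture weights:
  w_1·L_1 = 0.24 × 0.853877 = 0.20493
  w_2·L_2 = 0.45 × 1.07324 = 0.482957
  w_3·L_3 = 0.31 × 1.1081 = 0.343512
Normaliser: 0.20493 + 0.482957 + 0.343512 = 1.0314
P(Population 3 | the observation) = 0.343512 / 1.0314 ≈ 0.3331

0.3331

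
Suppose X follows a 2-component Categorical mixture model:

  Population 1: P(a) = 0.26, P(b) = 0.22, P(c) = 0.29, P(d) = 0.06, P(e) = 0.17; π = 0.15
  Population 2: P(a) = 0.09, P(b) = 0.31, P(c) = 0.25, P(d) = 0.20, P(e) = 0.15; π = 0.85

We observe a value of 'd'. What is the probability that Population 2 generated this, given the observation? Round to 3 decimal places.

0.950

P(component k | x) = π_k·f_k(x) / marginal(x), where marginal(x) = Σ_j π_j·f_j(x).
Component likelihoods at x = 'd':
  L_1 = P(d | comp) = 0.06
  L_2 = P(d | comp) = 0.20
Unnormalised posteriors:
  π_1·L_1 = 0.15 × 0.06 = 0.009
  π_2·L_2 = 0.85 × 0.2 = 0.17
Marginal: 0.009 + 0.17 = 0.179
P(Population 2 | the observation) ≈ 0.950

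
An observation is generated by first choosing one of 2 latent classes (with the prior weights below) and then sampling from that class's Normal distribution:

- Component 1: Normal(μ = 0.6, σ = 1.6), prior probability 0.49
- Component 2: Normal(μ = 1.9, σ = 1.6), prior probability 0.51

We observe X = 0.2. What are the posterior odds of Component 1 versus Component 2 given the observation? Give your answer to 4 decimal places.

Only the two components matter; the odds are (P(Z=i) f_i(x)) / (P(Z=j) f_j(x)).
Normal densities:
  L_1 = 0.241668
  L_2 = 0.141792
0.118417 / 0.0723138 ≈ 1.6375

1.6375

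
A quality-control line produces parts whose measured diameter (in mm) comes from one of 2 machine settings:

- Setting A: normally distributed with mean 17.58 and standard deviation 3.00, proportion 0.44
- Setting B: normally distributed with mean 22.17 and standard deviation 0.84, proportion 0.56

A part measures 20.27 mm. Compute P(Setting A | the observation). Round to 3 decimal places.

P(component k | x) = π_k·f_k(x) / marginal(x), where marginal(x) = Σ_j π_j·f_j(x).
Component likelihoods at x = 20.27 mm:
  L_A = 0.0889611
  L_B = 0.036784
Weight by the priors:
  π_A·L_A = 0.44 × 0.0889611 = 0.0391429
  π_B·L_B = 0.56 × 0.036784 = 0.0205991
Marginal: 0.0391429 + 0.0205991 = 0.0597419
So the posterior for Setting A is 0.0391429 / 0.0597419 ≈ 0.655.

0.655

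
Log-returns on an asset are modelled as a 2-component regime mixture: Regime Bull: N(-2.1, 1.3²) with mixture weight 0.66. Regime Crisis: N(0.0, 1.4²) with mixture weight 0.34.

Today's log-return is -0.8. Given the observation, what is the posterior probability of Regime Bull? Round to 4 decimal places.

0.5988

The responsibility of component k is π_k f_k(x) divided by Σ_j π_j f_j(x).
Evaluate each component's likelihood at the observed value:
  f_Bull = (1/(1.3·√(2π)))·exp(−(-0.8−-2.1)²/(2·1.3²)) = 0.306879·exp(-0.50000) = 0.186131
  f_Crisis = (1/(1.4·√(2π)))·exp(−(-0.8−0.0)²/(2·1.4²)) = 0.284959·exp(-0.16327) = 0.242034
Weight by the priors:
  π_Bull·f_Bull = 0.66 × 0.186131 = 0.122847
  π_Crisis·f_Crisis = 0.34 × 0.242034 = 0.0822916
Denominator: 0.122847 + 0.0822916 = 0.205138
P(Regime Bull | data) ≈ 0.5988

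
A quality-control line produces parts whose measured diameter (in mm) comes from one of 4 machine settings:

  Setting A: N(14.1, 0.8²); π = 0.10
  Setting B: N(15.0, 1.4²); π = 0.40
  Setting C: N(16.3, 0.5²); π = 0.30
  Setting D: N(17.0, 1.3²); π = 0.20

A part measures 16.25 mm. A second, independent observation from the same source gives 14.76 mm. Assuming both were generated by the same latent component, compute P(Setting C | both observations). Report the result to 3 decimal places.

0.061

Apply Bayes' rule: the posterior for each component is proportional to its prior times its likelihood at x.
Since both observations come from the same component, the likelihood for component k is f_k(x₁)·f_k(x₂).
  p_A = [(1/(0.8·√(2π)))·exp(−(16.25−14.1)²/(2·0.8²)) = 0.498678·exp(-3.61133) = 0.0134723] × [0.354833] = 0.0047804
  p_B = [(1/(1.4·√(2π)))·exp(−(16.25−15.0)²/(2·1.4²)) = 0.284959·exp(-0.39860) = 0.191282] × [0.280802] = 0.0537123
  p_C = [(1/(0.5·√(2π)))·exp(−(16.25−16.3)²/(2·0.5²)) = 0.797885·exp(-0.00500) = 0.793905] × [0.00695015] = 0.00551776
  p_D = [(1/(1.3·√(2π)))·exp(−(16.25−17.0)²/(2·1.3²)) = 0.306879·exp(-0.16642) = 0.259831] × [0.0695437] = 0.0180696
Multiply by the mixture weights:
  π_A·p_A = 0.10 × 0.0047804 = 0.00047804
  π_B·p_B = 0.40 × 0.0537123 = 0.0214849
  π_C·p_C = 0.30 × 0.00551776 = 0.00165533
  π_D·p_D = 0.20 × 0.0180696 = 0.00361393
Normaliser: 0.00047804 + 0.0214849 + 0.00165533 + 0.00361393 = 0.0272322
Responsibility of Setting C: 0.00165533 / 0.0272322 ≈ 0.061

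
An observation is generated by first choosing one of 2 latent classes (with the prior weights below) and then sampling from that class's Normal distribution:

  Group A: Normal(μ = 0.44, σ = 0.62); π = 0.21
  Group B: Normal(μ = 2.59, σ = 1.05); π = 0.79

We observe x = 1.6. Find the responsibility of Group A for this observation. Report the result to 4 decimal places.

P(component k | x) = π_k·f_k(x) / marginal(x), where marginal(x) = Σ_j π_j·f_j(x).
Normal densities:
  L_A = (1/(0.62·√(2π)))·exp(−(1.6−0.44)²/(2·0.62²)) = 0.643455·exp(-1.75026) = 0.111787
  L_B = (1/(1.05·√(2π)))·exp(−(1.6−2.59)²/(2·1.05²)) = 0.379945·exp(-0.44449) = 0.243602
Prior × likelihood for each component:
  π_A·L_A = 0.21 × 0.111787 = 0.0234752
  π_B·L_B = 0.79 × 0.243602 = 0.192446
Denominator: 0.0234752 + 0.192446 = 0.215921
So the posterior for Group A is 0.0234752 / 0.215921 ≈ 0.1087.

0.1087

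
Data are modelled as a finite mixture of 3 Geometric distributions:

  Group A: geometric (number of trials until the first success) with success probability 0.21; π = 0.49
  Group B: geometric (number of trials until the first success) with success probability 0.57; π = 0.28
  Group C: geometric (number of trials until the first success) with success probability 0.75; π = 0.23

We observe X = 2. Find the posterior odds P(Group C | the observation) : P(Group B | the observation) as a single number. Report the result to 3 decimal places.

The posterior odds equal the prior odds times the likelihood ratio: (π_i/π_j)·(f_i(x)/f_j(x)).
Component likelihoods at x = 2:
  f_A = 0.1659
  f_B = 0.2451
  f_C = 0.1875
Posterior odds = (π_C·f_C) / (π_B·f_B) = (0.23·0.1875) / (0.28·0.2451) = 0.043125 / 0.068628 ≈ 0.628

0.628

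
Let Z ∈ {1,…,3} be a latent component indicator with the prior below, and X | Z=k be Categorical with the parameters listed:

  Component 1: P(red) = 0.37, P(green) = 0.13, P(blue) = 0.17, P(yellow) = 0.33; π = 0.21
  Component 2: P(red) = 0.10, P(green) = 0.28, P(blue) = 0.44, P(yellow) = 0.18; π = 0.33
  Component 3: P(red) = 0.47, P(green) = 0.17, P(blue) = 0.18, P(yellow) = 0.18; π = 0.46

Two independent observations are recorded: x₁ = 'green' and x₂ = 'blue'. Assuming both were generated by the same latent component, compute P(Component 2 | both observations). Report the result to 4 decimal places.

0.6848

Posterior ∝ prior × likelihood, so P(k | x) ∝ π_k f_k(x); normalise over all components.
Since both observations come from the same component, the likelihood for component k is f_k(x₁)·f_k(x₂).
  p_1 = [P(green | comp) = 0.13] × [0.17] = 0.0221
  p_2 = [P(green | comp) = 0.28] × [0.44] = 0.1232
  p_3 = [P(green | comp) = 0.17] × [0.18] = 0.0306
Weight by the priors:
  π_1·p_1 = 0.21 × 0.0221 = 0.004641
  π_2·p_2 = 0.33 × 0.1232 = 0.040656
  π_3·p_3 = 0.46 × 0.0306 = 0.014076
Denominator: 0.004641 + 0.040656 + 0.014076 = 0.059373
Responsibility of Component 2: 0.040656 / 0.059373 ≈ 0.6848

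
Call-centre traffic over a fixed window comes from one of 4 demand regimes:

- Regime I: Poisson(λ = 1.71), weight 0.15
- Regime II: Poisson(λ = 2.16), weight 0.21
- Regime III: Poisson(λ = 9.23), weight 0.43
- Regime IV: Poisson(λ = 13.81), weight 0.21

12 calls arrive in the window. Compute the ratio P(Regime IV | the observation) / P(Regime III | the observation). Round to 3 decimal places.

Since P(k|x) ∝ P(Z=k) f_k(x), the posterior odds are P(Z=i) f_i(x) / (P(Z=j) f_j(x)).
Component likelihoods at x = 12 calls:
  L_I = 2.36033e-07
  L_II = 2.48332e-06
  L_III = 0.078261
  L_IV = 0.101014
Posterior odds = (P(Z=IV)·L_IV) / (P(Z=III)·L_III) = (0.21·0.101014) / (0.43·0.078261) = 0.0212129 / 0.0336522 ≈ 0.630

0.630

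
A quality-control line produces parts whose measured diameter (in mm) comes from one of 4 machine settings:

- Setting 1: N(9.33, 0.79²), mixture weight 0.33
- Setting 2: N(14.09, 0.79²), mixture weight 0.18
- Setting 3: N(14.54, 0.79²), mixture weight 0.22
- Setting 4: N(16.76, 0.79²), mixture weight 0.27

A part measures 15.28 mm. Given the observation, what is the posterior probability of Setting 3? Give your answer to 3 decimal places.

0.576

The responsibility of component k is w_k f_k(x) divided by Σ_j w_j f_j(x).
Component likelihoods at x = 15.28 mm:
  L_1 = (1/(0.79·√(2π)))·exp(−(15.28−9.33)²/(2·0.79²)) = 0.504990·exp(-28.36284) = 2.42916e-13
  L_2 = (1/(0.79·√(2π)))·exp(−(15.28−14.09)²/(2·0.79²)) = 0.504990·exp(-1.13451) = 0.162394
  L_3 = (1/(0.79·√(2π)))·exp(−(15.28−14.54)²/(2·0.79²)) = 0.504990·exp(-0.43871) = 0.325651
  L_4 = (1/(0.79·√(2π)))·exp(−(15.28−16.76)²/(2·0.79²)) = 0.504990·exp(-1.75485) = 0.0873298
Prior × likelihood for each component:
  w_1·L_1 = 0.33 × 2.42916e-13 = 8.01624e-14
  w_2·L_2 = 0.18 × 0.162394 = 0.0292309
  w_3·L_3 = 0.22 × 0.325651 = 0.0716433
  w_4·L_4 = 0.27 × 0.0873298 = 0.0235791
Denominator: 8.01624e-14 + 0.0292309 + 0.0716433 + 0.0235791 = 0.124453
P(Setting 3 | data) = 0.0716433 / 0.124453 ≈ 0.576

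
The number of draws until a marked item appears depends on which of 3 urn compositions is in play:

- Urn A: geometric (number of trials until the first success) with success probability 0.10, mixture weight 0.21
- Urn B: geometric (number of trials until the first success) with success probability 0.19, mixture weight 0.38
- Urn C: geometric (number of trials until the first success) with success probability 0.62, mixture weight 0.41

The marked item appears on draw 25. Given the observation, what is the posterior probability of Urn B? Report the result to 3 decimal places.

Posterior ∝ prior × likelihood, so P(k | x) ∝ w_k f_k(x); normalise over all components.
Evaluate each component's likelihood at the observed value:
  L_A = 0.00797664
  L_B = 0.00120891
  L_C = 5.09563e-11
Unnormalised posteriors:
  w_A·L_A = 0.21 × 0.00797664 = 0.0016751
  w_B·L_B = 0.38 × 0.00120891 = 0.000459386
  w_C·L_C = 0.41 × 5.09563e-11 = 2.08921e-11
Evidence: 0.0016751 + 0.000459386 + 2.08921e-11 = 0.00213448
Responsibility of Urn B: 0.000459386 / 0.00213448 ≈ 0.215

0.215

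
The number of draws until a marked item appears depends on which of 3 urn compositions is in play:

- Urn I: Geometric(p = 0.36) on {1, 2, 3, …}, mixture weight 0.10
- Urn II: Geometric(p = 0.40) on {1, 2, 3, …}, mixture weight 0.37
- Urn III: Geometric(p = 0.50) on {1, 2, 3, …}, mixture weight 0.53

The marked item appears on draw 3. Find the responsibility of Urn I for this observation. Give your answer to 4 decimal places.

0.1098

P(component k | x) = w_k·f_k(x) / marginal(x), where marginal(x) = Σ_j w_j·f_j(x).
Component likelihoods at x = 3:
  p_I = 0.36·(1−0.36)^2 = 0.36·0.4096 = 0.147456
  p_II = 0.40·(1−0.40)^2 = 0.40·0.36 = 0.144
  p_III = 0.50·(1−0.50)^2 = 0.50·0.25 = 0.125
Prior × likelihood for each component:
  w_I·p_I = 0.10 × 0.147456 = 0.0147456
  w_II·p_II = 0.37 × 0.144 = 0.05328
  w_III·p_III = 0.53 × 0.125 = 0.06625
Denominator: 0.0147456 + 0.05328 + 0.06625 = 0.134276
So the posterior for Urn I is 0.0147456 / 0.134276 ≈ 0.1098.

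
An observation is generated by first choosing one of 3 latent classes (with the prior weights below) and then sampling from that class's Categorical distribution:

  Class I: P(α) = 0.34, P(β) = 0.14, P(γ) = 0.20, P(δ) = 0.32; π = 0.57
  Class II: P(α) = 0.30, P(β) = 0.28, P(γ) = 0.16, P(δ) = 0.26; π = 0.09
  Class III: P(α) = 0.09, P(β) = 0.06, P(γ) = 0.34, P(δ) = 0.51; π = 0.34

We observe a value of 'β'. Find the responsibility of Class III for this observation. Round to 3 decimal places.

0.163

By Bayes' theorem, P(k | x) = π_k f_k(x) / Σ_j π_j f_j(x).
Categorical probabilities:
  L_I = 0.14
  L_II = 0.28
  L_III = 0.06
Unnormalised posteriors:
  π_I·L_I = 0.57 × 0.14 = 0.0798
  π_II·L_II = 0.09 × 0.28 = 0.0252
  π_III·L_III = 0.34 × 0.06 = 0.0204
Marginal: 0.0798 + 0.0252 + 0.0204 = 0.1254
P(Class III | the observation) ≈ 0.163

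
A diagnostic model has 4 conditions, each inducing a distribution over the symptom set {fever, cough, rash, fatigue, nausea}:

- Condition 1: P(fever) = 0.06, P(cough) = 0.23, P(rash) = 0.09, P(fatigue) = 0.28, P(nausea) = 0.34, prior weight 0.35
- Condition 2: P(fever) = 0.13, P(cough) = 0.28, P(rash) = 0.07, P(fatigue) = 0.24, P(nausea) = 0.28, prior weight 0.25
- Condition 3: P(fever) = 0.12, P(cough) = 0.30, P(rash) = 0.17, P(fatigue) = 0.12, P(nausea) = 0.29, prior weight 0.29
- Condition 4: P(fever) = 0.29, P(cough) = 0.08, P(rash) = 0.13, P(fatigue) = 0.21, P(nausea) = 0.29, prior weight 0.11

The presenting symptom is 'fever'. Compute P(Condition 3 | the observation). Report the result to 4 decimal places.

0.2895

P(component k | x) = P(Z=k)·f_k(x) / marginal(x), where marginal(x) = Σ_j P(Z=j)·f_j(x).
Component likelihoods at x = 'fever':
  L_1 = P(fever | comp) = 0.06
  L_2 = P(fever | comp) = 0.13
  L_3 = P(fever | comp) = 0.12
  L_4 = P(fever | comp) = 0.29
Weight by the priors:
  P(Z=1)·L_1 = 0.35 × 0.06 = 0.021
  P(Z=2)·L_2 = 0.25 × 0.13 = 0.0325
  P(Z=3)·L_3 = 0.29 × 0.12 = 0.0348
  P(Z=4)·L_4 = 0.11 × 0.29 = 0.0319
Marginal: 0.021 + 0.0325 + 0.0348 + 0.0319 = 0.1202
Responsibility of Condition 3: 0.0348 / 0.1202 ≈ 0.2895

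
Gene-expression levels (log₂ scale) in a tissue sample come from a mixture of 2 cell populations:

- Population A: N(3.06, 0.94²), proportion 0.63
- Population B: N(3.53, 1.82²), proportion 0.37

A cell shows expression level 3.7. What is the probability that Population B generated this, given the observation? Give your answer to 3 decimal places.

0.276

The responsibility of component k is π_k f_k(x) divided by Σ_j π_j f_j(x).
Component likelihoods at x = 3.7:
  L_A = (1/(0.94·√(2π)))·exp(−(3.7−3.06)²/(2·0.94²)) = 0.424407·exp(-0.23178) = 0.336606
  L_B = (1/(1.82·√(2π)))·exp(−(3.7−3.53)²/(2·1.82²)) = 0.219199·exp(-0.00436) = 0.218245
Weight by the priors:
  π_A·L_A = 0.63 × 0.336606 = 0.212062
  π_B·L_B = 0.37 × 0.218245 = 0.0807506
Evidence: 0.212062 + 0.0807506 = 0.292812
Responsibility of Population B: 0.0807506 / 0.292812 ≈ 0.276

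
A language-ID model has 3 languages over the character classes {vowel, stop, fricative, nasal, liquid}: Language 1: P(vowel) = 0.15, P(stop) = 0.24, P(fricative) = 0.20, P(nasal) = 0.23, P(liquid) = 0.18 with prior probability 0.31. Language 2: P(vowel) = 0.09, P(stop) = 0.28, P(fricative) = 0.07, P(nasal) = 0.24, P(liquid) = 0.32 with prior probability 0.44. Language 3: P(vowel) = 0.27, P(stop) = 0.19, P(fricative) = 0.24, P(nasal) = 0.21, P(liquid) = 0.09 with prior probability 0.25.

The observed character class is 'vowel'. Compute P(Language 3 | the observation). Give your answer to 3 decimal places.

0.439

Apply Bayes' rule: the posterior for each component is proportional to its prior times its likelihood at x.
Evaluate each component's likelihood at the observed value:
  p_1 = 0.15
  p_2 = 0.09
  p_3 = 0.27
Prior × likelihood for each component:
  w_1·p_1 = 0.31 × 0.15 = 0.0465
  w_2·p_2 = 0.44 × 0.09 = 0.0396
  w_3·p_3 = 0.25 × 0.27 = 0.0675
Sum: 0.0465 + 0.0396 + 0.0675 = 0.1536
P(Language 3 | 'vowel') = 0.0675 / 0.1536 ≈ 0.439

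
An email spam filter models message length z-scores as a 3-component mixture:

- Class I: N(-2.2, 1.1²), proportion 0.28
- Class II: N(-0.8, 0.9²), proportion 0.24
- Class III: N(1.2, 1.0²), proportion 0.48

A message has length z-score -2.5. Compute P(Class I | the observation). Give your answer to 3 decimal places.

The responsibility of component k is P(Z=k) f_k(x) divided by Σ_j P(Z=j) f_j(x).
Evaluate each component's likelihood at the observed value:
  p_I = 0.349435
  p_II = 0.0744574
  p_III = 0.00042478
Prior × likelihood for each component:
  P(Z=I)·p_I = 0.28 × 0.349435 = 0.0978417
  P(Z=II)·p_II = 0.24 × 0.0744574 = 0.0178698
  P(Z=III)·p_III = 0.48 × 0.00042478 = 0.000203895
Normaliser: 0.0978417 + 0.0178698 + 0.000203895 = 0.115915
P(Class I | x) ≈ 0.844

0.844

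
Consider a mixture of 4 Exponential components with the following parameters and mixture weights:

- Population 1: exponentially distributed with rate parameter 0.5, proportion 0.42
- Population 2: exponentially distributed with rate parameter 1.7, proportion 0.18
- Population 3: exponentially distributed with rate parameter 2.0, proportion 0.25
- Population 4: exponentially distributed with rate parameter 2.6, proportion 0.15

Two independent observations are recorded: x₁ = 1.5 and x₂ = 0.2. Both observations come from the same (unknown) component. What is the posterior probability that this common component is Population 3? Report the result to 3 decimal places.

The responsibility of component k is P(Z=k) f_k(x) divided by Σ_j P(Z=j) f_j(x).
Since both observations come from the same component, the likelihood for component k is f_k(x₁)·f_k(x₂).
  L_1 = [0.236183] × [0.452419] = 0.106854
  L_2 = [0.132739] × [1.21001] = 0.160615
  L_3 = [0.0995741] × [1.34064] = 0.133493
  L_4 = [0.052629] × [1.54575] = 0.0813514
Prior × likelihood for each component:
  P(Z=1)·L_1 = 0.42 × 0.106854 = 0.0448786
  P(Z=2)·L_2 = 0.18 × 0.160615 = 0.0289107
  P(Z=3)·L_3 = 0.25 × 0.133493 = 0.0333733
  P(Z=4)·L_4 = 0.15 × 0.0813514 = 0.0122027
Marginal: 0.0448786 + 0.0289107 + 0.0333733 + 0.0122027 = 0.119365
Responsibility of Population 3: 0.0333733 / 0.119365 ≈ 0.280

0.280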